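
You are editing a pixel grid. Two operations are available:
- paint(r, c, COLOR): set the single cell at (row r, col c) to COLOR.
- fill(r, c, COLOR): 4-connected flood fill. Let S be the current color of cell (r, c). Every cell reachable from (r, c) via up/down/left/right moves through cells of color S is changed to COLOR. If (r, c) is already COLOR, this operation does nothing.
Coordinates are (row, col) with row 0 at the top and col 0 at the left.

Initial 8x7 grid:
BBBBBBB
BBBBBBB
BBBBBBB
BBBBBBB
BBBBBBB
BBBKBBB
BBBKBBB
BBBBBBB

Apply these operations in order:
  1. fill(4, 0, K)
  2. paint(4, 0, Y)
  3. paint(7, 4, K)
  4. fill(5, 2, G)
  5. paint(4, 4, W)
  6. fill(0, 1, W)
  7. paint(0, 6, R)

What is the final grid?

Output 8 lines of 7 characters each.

After op 1 fill(4,0,K) [54 cells changed]:
KKKKKKK
KKKKKKK
KKKKKKK
KKKKKKK
KKKKKKK
KKKKKKK
KKKKKKK
KKKKKKK
After op 2 paint(4,0,Y):
KKKKKKK
KKKKKKK
KKKKKKK
KKKKKKK
YKKKKKK
KKKKKKK
KKKKKKK
KKKKKKK
After op 3 paint(7,4,K):
KKKKKKK
KKKKKKK
KKKKKKK
KKKKKKK
YKKKKKK
KKKKKKK
KKKKKKK
KKKKKKK
After op 4 fill(5,2,G) [55 cells changed]:
GGGGGGG
GGGGGGG
GGGGGGG
GGGGGGG
YGGGGGG
GGGGGGG
GGGGGGG
GGGGGGG
After op 5 paint(4,4,W):
GGGGGGG
GGGGGGG
GGGGGGG
GGGGGGG
YGGGWGG
GGGGGGG
GGGGGGG
GGGGGGG
After op 6 fill(0,1,W) [54 cells changed]:
WWWWWWW
WWWWWWW
WWWWWWW
WWWWWWW
YWWWWWW
WWWWWWW
WWWWWWW
WWWWWWW
After op 7 paint(0,6,R):
WWWWWWR
WWWWWWW
WWWWWWW
WWWWWWW
YWWWWWW
WWWWWWW
WWWWWWW
WWWWWWW

Answer: WWWWWWR
WWWWWWW
WWWWWWW
WWWWWWW
YWWWWWW
WWWWWWW
WWWWWWW
WWWWWWW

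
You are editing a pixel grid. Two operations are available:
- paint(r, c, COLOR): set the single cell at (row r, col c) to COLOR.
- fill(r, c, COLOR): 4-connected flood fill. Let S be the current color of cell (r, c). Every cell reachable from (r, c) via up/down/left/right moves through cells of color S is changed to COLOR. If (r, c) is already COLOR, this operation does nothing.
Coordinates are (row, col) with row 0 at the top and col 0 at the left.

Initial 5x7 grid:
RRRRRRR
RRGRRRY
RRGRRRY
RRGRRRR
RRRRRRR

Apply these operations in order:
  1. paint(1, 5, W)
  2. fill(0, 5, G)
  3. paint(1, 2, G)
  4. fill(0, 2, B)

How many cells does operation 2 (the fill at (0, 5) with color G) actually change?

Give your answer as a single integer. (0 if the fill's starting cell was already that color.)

Answer: 29

Derivation:
After op 1 paint(1,5,W):
RRRRRRR
RRGRRWY
RRGRRRY
RRGRRRR
RRRRRRR
After op 2 fill(0,5,G) [29 cells changed]:
GGGGGGG
GGGGGWY
GGGGGGY
GGGGGGG
GGGGGGG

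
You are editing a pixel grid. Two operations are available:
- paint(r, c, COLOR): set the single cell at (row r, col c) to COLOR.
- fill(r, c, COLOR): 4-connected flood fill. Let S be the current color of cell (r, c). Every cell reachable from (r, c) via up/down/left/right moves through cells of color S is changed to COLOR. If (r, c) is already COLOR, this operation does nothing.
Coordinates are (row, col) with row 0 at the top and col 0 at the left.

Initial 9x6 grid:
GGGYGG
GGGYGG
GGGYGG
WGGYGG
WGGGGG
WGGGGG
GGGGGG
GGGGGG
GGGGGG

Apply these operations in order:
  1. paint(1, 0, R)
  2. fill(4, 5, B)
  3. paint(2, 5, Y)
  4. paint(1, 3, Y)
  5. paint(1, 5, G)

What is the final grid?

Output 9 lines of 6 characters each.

After op 1 paint(1,0,R):
GGGYGG
RGGYGG
GGGYGG
WGGYGG
WGGGGG
WGGGGG
GGGGGG
GGGGGG
GGGGGG
After op 2 fill(4,5,B) [46 cells changed]:
BBBYBB
RBBYBB
BBBYBB
WBBYBB
WBBBBB
WBBBBB
BBBBBB
BBBBBB
BBBBBB
After op 3 paint(2,5,Y):
BBBYBB
RBBYBB
BBBYBY
WBBYBB
WBBBBB
WBBBBB
BBBBBB
BBBBBB
BBBBBB
After op 4 paint(1,3,Y):
BBBYBB
RBBYBB
BBBYBY
WBBYBB
WBBBBB
WBBBBB
BBBBBB
BBBBBB
BBBBBB
After op 5 paint(1,5,G):
BBBYBB
RBBYBG
BBBYBY
WBBYBB
WBBBBB
WBBBBB
BBBBBB
BBBBBB
BBBBBB

Answer: BBBYBB
RBBYBG
BBBYBY
WBBYBB
WBBBBB
WBBBBB
BBBBBB
BBBBBB
BBBBBB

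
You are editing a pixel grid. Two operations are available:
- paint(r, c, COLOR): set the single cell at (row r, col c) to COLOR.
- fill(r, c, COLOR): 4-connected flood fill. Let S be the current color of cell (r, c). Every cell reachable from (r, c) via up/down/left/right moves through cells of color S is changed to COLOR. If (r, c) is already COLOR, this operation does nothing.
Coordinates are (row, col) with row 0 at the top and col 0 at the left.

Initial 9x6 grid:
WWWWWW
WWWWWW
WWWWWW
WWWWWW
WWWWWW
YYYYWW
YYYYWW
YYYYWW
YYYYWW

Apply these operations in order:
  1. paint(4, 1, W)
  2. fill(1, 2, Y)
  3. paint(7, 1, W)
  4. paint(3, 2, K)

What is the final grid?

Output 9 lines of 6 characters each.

Answer: YYYYYY
YYYYYY
YYYYYY
YYKYYY
YYYYYY
YYYYYY
YYYYYY
YWYYYY
YYYYYY

Derivation:
After op 1 paint(4,1,W):
WWWWWW
WWWWWW
WWWWWW
WWWWWW
WWWWWW
YYYYWW
YYYYWW
YYYYWW
YYYYWW
After op 2 fill(1,2,Y) [38 cells changed]:
YYYYYY
YYYYYY
YYYYYY
YYYYYY
YYYYYY
YYYYYY
YYYYYY
YYYYYY
YYYYYY
After op 3 paint(7,1,W):
YYYYYY
YYYYYY
YYYYYY
YYYYYY
YYYYYY
YYYYYY
YYYYYY
YWYYYY
YYYYYY
After op 4 paint(3,2,K):
YYYYYY
YYYYYY
YYYYYY
YYKYYY
YYYYYY
YYYYYY
YYYYYY
YWYYYY
YYYYYY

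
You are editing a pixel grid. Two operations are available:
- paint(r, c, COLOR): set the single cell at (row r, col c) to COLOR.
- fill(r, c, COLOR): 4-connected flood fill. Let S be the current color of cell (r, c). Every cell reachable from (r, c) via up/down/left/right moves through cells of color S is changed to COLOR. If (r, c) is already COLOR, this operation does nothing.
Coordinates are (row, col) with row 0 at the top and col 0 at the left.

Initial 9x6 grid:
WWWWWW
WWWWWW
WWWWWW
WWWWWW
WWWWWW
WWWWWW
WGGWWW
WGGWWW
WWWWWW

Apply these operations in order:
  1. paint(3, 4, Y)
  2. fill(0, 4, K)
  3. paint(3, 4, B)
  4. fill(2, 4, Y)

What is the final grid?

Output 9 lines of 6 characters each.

Answer: YYYYYY
YYYYYY
YYYYYY
YYYYBY
YYYYYY
YYYYYY
YGGYYY
YGGYYY
YYYYYY

Derivation:
After op 1 paint(3,4,Y):
WWWWWW
WWWWWW
WWWWWW
WWWWYW
WWWWWW
WWWWWW
WGGWWW
WGGWWW
WWWWWW
After op 2 fill(0,4,K) [49 cells changed]:
KKKKKK
KKKKKK
KKKKKK
KKKKYK
KKKKKK
KKKKKK
KGGKKK
KGGKKK
KKKKKK
After op 3 paint(3,4,B):
KKKKKK
KKKKKK
KKKKKK
KKKKBK
KKKKKK
KKKKKK
KGGKKK
KGGKKK
KKKKKK
After op 4 fill(2,4,Y) [49 cells changed]:
YYYYYY
YYYYYY
YYYYYY
YYYYBY
YYYYYY
YYYYYY
YGGYYY
YGGYYY
YYYYYY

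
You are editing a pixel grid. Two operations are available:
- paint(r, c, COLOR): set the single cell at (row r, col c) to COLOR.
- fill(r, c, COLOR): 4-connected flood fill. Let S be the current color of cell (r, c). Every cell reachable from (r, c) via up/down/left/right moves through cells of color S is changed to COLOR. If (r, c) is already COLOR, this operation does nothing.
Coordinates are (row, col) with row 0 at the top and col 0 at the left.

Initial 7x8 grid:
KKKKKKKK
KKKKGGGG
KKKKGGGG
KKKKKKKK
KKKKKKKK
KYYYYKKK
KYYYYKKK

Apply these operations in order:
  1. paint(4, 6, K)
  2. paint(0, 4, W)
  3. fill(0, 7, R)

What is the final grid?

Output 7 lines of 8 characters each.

Answer: KKKKWRRR
KKKKGGGG
KKKKGGGG
KKKKKKKK
KKKKKKKK
KYYYYKKK
KYYYYKKK

Derivation:
After op 1 paint(4,6,K):
KKKKKKKK
KKKKGGGG
KKKKGGGG
KKKKKKKK
KKKKKKKK
KYYYYKKK
KYYYYKKK
After op 2 paint(0,4,W):
KKKKWKKK
KKKKGGGG
KKKKGGGG
KKKKKKKK
KKKKKKKK
KYYYYKKK
KYYYYKKK
After op 3 fill(0,7,R) [3 cells changed]:
KKKKWRRR
KKKKGGGG
KKKKGGGG
KKKKKKKK
KKKKKKKK
KYYYYKKK
KYYYYKKK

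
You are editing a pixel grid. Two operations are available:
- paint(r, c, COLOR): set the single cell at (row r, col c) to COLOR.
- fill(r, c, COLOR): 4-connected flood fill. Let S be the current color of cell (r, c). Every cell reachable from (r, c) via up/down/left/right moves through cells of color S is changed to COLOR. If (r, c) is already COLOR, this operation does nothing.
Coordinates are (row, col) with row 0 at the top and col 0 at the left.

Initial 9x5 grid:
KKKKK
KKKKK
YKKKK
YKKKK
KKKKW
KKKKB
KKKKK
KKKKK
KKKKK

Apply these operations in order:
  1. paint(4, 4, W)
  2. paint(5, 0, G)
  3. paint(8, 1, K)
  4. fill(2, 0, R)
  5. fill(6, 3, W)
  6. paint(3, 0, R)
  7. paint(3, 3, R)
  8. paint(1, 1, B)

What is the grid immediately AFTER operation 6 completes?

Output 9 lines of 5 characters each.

Answer: WWWWW
WWWWW
RWWWW
RWWWW
WWWWW
GWWWB
WWWWW
WWWWW
WWWWW

Derivation:
After op 1 paint(4,4,W):
KKKKK
KKKKK
YKKKK
YKKKK
KKKKW
KKKKB
KKKKK
KKKKK
KKKKK
After op 2 paint(5,0,G):
KKKKK
KKKKK
YKKKK
YKKKK
KKKKW
GKKKB
KKKKK
KKKKK
KKKKK
After op 3 paint(8,1,K):
KKKKK
KKKKK
YKKKK
YKKKK
KKKKW
GKKKB
KKKKK
KKKKK
KKKKK
After op 4 fill(2,0,R) [2 cells changed]:
KKKKK
KKKKK
RKKKK
RKKKK
KKKKW
GKKKB
KKKKK
KKKKK
KKKKK
After op 5 fill(6,3,W) [40 cells changed]:
WWWWW
WWWWW
RWWWW
RWWWW
WWWWW
GWWWB
WWWWW
WWWWW
WWWWW
After op 6 paint(3,0,R):
WWWWW
WWWWW
RWWWW
RWWWW
WWWWW
GWWWB
WWWWW
WWWWW
WWWWW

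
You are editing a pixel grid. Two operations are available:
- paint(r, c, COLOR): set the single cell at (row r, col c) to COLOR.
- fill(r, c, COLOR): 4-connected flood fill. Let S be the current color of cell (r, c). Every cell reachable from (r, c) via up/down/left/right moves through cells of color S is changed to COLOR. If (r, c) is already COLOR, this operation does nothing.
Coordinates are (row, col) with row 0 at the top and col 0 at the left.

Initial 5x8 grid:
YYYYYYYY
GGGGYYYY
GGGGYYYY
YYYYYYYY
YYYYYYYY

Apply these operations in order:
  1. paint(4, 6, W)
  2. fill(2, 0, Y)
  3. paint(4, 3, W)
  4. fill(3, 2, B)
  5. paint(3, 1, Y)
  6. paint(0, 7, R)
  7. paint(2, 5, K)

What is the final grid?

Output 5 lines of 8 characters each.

After op 1 paint(4,6,W):
YYYYYYYY
GGGGYYYY
GGGGYYYY
YYYYYYYY
YYYYYYWY
After op 2 fill(2,0,Y) [8 cells changed]:
YYYYYYYY
YYYYYYYY
YYYYYYYY
YYYYYYYY
YYYYYYWY
After op 3 paint(4,3,W):
YYYYYYYY
YYYYYYYY
YYYYYYYY
YYYYYYYY
YYYWYYWY
After op 4 fill(3,2,B) [38 cells changed]:
BBBBBBBB
BBBBBBBB
BBBBBBBB
BBBBBBBB
BBBWBBWB
After op 5 paint(3,1,Y):
BBBBBBBB
BBBBBBBB
BBBBBBBB
BYBBBBBB
BBBWBBWB
After op 6 paint(0,7,R):
BBBBBBBR
BBBBBBBB
BBBBBBBB
BYBBBBBB
BBBWBBWB
After op 7 paint(2,5,K):
BBBBBBBR
BBBBBBBB
BBBBBKBB
BYBBBBBB
BBBWBBWB

Answer: BBBBBBBR
BBBBBBBB
BBBBBKBB
BYBBBBBB
BBBWBBWB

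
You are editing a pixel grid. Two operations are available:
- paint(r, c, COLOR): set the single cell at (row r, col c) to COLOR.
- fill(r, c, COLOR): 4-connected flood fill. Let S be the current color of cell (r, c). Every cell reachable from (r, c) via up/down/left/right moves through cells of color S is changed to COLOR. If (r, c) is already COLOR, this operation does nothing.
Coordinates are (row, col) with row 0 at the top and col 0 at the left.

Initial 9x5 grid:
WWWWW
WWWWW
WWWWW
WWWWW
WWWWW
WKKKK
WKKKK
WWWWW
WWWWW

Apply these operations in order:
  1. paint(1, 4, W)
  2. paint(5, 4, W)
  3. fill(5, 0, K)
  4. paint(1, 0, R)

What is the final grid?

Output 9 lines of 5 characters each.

Answer: KKKKK
RKKKK
KKKKK
KKKKK
KKKKK
KKKKK
KKKKK
KKKKK
KKKKK

Derivation:
After op 1 paint(1,4,W):
WWWWW
WWWWW
WWWWW
WWWWW
WWWWW
WKKKK
WKKKK
WWWWW
WWWWW
After op 2 paint(5,4,W):
WWWWW
WWWWW
WWWWW
WWWWW
WWWWW
WKKKW
WKKKK
WWWWW
WWWWW
After op 3 fill(5,0,K) [38 cells changed]:
KKKKK
KKKKK
KKKKK
KKKKK
KKKKK
KKKKK
KKKKK
KKKKK
KKKKK
After op 4 paint(1,0,R):
KKKKK
RKKKK
KKKKK
KKKKK
KKKKK
KKKKK
KKKKK
KKKKK
KKKKK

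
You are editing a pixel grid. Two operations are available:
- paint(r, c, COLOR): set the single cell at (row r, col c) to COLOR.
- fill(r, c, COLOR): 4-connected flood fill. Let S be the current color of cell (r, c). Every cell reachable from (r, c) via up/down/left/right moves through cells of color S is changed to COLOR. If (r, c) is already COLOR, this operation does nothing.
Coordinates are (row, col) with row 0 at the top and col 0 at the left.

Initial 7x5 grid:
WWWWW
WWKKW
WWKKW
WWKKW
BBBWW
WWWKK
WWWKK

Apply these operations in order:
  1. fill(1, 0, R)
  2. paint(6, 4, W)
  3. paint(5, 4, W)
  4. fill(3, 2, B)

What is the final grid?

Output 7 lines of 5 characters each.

After op 1 fill(1,0,R) [16 cells changed]:
RRRRR
RRKKR
RRKKR
RRKKR
BBBRR
WWWKK
WWWKK
After op 2 paint(6,4,W):
RRRRR
RRKKR
RRKKR
RRKKR
BBBRR
WWWKK
WWWKW
After op 3 paint(5,4,W):
RRRRR
RRKKR
RRKKR
RRKKR
BBBRR
WWWKW
WWWKW
After op 4 fill(3,2,B) [6 cells changed]:
RRRRR
RRBBR
RRBBR
RRBBR
BBBRR
WWWKW
WWWKW

Answer: RRRRR
RRBBR
RRBBR
RRBBR
BBBRR
WWWKW
WWWKW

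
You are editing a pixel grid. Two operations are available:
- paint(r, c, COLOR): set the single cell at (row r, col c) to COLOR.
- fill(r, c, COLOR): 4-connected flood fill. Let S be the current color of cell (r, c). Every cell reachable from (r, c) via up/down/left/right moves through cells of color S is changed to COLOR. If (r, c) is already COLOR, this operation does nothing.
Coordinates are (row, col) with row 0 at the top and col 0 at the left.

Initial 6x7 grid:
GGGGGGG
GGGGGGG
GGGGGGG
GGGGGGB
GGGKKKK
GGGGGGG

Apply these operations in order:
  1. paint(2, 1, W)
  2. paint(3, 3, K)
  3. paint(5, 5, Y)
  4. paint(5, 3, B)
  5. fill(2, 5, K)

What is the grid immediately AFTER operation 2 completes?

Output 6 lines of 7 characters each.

Answer: GGGGGGG
GGGGGGG
GWGGGGG
GGGKGGB
GGGKKKK
GGGGGGG

Derivation:
After op 1 paint(2,1,W):
GGGGGGG
GGGGGGG
GWGGGGG
GGGGGGB
GGGKKKK
GGGGGGG
After op 2 paint(3,3,K):
GGGGGGG
GGGGGGG
GWGGGGG
GGGKGGB
GGGKKKK
GGGGGGG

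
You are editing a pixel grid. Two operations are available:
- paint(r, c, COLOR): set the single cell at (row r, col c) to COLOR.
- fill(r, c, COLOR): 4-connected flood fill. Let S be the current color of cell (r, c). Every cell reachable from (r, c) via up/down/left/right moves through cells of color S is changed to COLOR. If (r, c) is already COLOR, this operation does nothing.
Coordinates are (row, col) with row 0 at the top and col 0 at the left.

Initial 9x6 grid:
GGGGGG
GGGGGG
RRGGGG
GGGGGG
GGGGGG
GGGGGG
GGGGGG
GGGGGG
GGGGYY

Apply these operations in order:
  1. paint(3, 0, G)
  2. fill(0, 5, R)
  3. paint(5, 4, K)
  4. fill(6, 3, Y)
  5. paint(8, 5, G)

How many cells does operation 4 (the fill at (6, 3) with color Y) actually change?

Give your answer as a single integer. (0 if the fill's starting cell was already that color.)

Answer: 51

Derivation:
After op 1 paint(3,0,G):
GGGGGG
GGGGGG
RRGGGG
GGGGGG
GGGGGG
GGGGGG
GGGGGG
GGGGGG
GGGGYY
After op 2 fill(0,5,R) [50 cells changed]:
RRRRRR
RRRRRR
RRRRRR
RRRRRR
RRRRRR
RRRRRR
RRRRRR
RRRRRR
RRRRYY
After op 3 paint(5,4,K):
RRRRRR
RRRRRR
RRRRRR
RRRRRR
RRRRRR
RRRRKR
RRRRRR
RRRRRR
RRRRYY
After op 4 fill(6,3,Y) [51 cells changed]:
YYYYYY
YYYYYY
YYYYYY
YYYYYY
YYYYYY
YYYYKY
YYYYYY
YYYYYY
YYYYYY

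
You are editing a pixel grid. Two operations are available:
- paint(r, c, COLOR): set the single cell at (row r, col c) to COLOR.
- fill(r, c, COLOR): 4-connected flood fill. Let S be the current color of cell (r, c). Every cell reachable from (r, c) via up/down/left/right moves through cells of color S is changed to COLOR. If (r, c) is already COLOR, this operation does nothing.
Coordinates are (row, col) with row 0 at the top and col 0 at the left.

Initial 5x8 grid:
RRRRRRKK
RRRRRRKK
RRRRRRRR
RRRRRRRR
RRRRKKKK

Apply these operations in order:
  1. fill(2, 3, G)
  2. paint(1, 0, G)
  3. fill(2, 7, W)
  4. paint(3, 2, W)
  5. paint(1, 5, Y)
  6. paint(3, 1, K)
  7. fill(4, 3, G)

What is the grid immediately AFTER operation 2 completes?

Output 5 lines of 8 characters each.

Answer: GGGGGGKK
GGGGGGKK
GGGGGGGG
GGGGGGGG
GGGGKKKK

Derivation:
After op 1 fill(2,3,G) [32 cells changed]:
GGGGGGKK
GGGGGGKK
GGGGGGGG
GGGGGGGG
GGGGKKKK
After op 2 paint(1,0,G):
GGGGGGKK
GGGGGGKK
GGGGGGGG
GGGGGGGG
GGGGKKKK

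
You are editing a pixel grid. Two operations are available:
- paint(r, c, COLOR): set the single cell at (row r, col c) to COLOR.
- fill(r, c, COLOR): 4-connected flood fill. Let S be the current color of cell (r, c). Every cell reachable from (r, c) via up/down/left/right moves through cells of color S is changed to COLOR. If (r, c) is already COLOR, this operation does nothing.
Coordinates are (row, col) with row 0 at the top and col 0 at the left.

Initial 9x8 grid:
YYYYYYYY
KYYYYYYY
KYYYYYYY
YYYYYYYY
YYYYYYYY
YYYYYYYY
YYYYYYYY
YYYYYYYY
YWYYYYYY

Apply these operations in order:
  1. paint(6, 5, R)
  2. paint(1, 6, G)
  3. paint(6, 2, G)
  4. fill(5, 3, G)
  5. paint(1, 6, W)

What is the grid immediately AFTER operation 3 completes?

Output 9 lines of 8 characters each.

After op 1 paint(6,5,R):
YYYYYYYY
KYYYYYYY
KYYYYYYY
YYYYYYYY
YYYYYYYY
YYYYYYYY
YYYYYRYY
YYYYYYYY
YWYYYYYY
After op 2 paint(1,6,G):
YYYYYYYY
KYYYYYGY
KYYYYYYY
YYYYYYYY
YYYYYYYY
YYYYYYYY
YYYYYRYY
YYYYYYYY
YWYYYYYY
After op 3 paint(6,2,G):
YYYYYYYY
KYYYYYGY
KYYYYYYY
YYYYYYYY
YYYYYYYY
YYYYYYYY
YYGYYRYY
YYYYYYYY
YWYYYYYY

Answer: YYYYYYYY
KYYYYYGY
KYYYYYYY
YYYYYYYY
YYYYYYYY
YYYYYYYY
YYGYYRYY
YYYYYYYY
YWYYYYYY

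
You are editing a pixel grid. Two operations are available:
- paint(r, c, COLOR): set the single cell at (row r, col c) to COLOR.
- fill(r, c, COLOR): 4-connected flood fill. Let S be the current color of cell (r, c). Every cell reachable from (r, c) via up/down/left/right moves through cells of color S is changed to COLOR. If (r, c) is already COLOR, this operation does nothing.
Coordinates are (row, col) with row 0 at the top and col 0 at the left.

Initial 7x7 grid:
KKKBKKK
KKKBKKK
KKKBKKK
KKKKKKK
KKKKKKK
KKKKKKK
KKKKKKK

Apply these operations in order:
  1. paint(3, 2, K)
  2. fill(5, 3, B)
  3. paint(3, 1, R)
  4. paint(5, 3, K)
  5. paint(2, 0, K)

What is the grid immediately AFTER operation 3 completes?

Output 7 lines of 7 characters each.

After op 1 paint(3,2,K):
KKKBKKK
KKKBKKK
KKKBKKK
KKKKKKK
KKKKKKK
KKKKKKK
KKKKKKK
After op 2 fill(5,3,B) [46 cells changed]:
BBBBBBB
BBBBBBB
BBBBBBB
BBBBBBB
BBBBBBB
BBBBBBB
BBBBBBB
After op 3 paint(3,1,R):
BBBBBBB
BBBBBBB
BBBBBBB
BRBBBBB
BBBBBBB
BBBBBBB
BBBBBBB

Answer: BBBBBBB
BBBBBBB
BBBBBBB
BRBBBBB
BBBBBBB
BBBBBBB
BBBBBBB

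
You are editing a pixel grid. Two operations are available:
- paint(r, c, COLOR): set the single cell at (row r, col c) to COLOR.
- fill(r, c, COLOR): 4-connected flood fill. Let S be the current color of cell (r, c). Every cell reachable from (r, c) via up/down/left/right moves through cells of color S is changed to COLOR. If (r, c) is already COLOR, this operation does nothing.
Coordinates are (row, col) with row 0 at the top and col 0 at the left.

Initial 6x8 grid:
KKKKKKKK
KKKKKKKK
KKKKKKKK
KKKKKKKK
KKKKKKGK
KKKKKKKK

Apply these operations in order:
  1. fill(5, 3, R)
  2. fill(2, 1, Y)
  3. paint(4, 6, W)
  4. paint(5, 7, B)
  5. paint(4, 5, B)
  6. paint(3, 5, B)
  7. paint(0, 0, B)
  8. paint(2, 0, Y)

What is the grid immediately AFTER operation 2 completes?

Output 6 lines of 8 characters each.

Answer: YYYYYYYY
YYYYYYYY
YYYYYYYY
YYYYYYYY
YYYYYYGY
YYYYYYYY

Derivation:
After op 1 fill(5,3,R) [47 cells changed]:
RRRRRRRR
RRRRRRRR
RRRRRRRR
RRRRRRRR
RRRRRRGR
RRRRRRRR
After op 2 fill(2,1,Y) [47 cells changed]:
YYYYYYYY
YYYYYYYY
YYYYYYYY
YYYYYYYY
YYYYYYGY
YYYYYYYY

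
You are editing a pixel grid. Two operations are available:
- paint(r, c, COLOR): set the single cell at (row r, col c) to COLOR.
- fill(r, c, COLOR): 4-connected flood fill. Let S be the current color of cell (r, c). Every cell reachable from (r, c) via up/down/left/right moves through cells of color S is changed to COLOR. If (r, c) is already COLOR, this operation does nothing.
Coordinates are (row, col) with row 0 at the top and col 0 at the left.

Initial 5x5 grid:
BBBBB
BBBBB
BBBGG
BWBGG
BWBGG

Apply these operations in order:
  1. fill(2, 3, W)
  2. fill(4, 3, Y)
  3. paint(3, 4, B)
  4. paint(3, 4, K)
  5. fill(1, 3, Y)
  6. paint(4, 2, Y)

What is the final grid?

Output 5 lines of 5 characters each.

After op 1 fill(2,3,W) [6 cells changed]:
BBBBB
BBBBB
BBBWW
BWBWW
BWBWW
After op 2 fill(4,3,Y) [6 cells changed]:
BBBBB
BBBBB
BBBYY
BWBYY
BWBYY
After op 3 paint(3,4,B):
BBBBB
BBBBB
BBBYY
BWBYB
BWBYY
After op 4 paint(3,4,K):
BBBBB
BBBBB
BBBYY
BWBYK
BWBYY
After op 5 fill(1,3,Y) [17 cells changed]:
YYYYY
YYYYY
YYYYY
YWYYK
YWYYY
After op 6 paint(4,2,Y):
YYYYY
YYYYY
YYYYY
YWYYK
YWYYY

Answer: YYYYY
YYYYY
YYYYY
YWYYK
YWYYY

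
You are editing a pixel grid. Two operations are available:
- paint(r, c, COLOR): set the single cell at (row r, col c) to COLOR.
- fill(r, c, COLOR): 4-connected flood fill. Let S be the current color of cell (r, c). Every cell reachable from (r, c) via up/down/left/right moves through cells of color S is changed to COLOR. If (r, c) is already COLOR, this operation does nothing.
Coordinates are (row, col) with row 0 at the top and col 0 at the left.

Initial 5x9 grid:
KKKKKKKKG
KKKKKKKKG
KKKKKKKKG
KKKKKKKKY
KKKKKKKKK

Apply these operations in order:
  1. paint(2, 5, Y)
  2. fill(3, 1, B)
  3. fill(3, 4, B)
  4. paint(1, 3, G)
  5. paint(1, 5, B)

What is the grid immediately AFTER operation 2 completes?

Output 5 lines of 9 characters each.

After op 1 paint(2,5,Y):
KKKKKKKKG
KKKKKKKKG
KKKKKYKKG
KKKKKKKKY
KKKKKKKKK
After op 2 fill(3,1,B) [40 cells changed]:
BBBBBBBBG
BBBBBBBBG
BBBBBYBBG
BBBBBBBBY
BBBBBBBBB

Answer: BBBBBBBBG
BBBBBBBBG
BBBBBYBBG
BBBBBBBBY
BBBBBBBBB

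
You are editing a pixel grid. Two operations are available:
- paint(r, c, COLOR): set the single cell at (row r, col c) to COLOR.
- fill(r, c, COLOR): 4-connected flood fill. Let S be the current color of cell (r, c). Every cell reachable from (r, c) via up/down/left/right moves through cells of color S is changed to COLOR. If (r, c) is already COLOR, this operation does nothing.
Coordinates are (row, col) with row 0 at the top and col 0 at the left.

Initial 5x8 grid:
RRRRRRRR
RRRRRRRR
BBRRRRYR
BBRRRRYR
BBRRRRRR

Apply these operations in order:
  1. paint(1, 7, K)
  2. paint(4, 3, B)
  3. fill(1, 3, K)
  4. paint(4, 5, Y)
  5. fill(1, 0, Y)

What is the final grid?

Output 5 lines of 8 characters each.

Answer: YYYYYYYY
YYYYYYYY
BBYYYYYY
BBYYYYYY
BBYBYYYY

Derivation:
After op 1 paint(1,7,K):
RRRRRRRR
RRRRRRRK
BBRRRRYR
BBRRRRYR
BBRRRRRR
After op 2 paint(4,3,B):
RRRRRRRR
RRRRRRRK
BBRRRRYR
BBRRRRYR
BBRBRRRR
After op 3 fill(1,3,K) [30 cells changed]:
KKKKKKKK
KKKKKKKK
BBKKKKYK
BBKKKKYK
BBKBKKKK
After op 4 paint(4,5,Y):
KKKKKKKK
KKKKKKKK
BBKKKKYK
BBKKKKYK
BBKBKYKK
After op 5 fill(1,0,Y) [30 cells changed]:
YYYYYYYY
YYYYYYYY
BBYYYYYY
BBYYYYYY
BBYBYYYY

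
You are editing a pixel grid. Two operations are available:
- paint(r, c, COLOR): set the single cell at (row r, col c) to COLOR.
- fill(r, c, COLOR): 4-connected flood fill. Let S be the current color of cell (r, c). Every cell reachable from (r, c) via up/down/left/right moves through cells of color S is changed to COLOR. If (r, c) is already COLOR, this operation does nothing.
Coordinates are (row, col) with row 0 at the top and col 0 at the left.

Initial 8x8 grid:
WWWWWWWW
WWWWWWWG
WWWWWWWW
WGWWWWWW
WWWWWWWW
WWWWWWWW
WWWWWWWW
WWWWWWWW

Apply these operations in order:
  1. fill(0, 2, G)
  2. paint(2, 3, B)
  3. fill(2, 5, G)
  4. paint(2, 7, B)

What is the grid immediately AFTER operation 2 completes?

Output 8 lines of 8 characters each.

Answer: GGGGGGGG
GGGGGGGG
GGGBGGGG
GGGGGGGG
GGGGGGGG
GGGGGGGG
GGGGGGGG
GGGGGGGG

Derivation:
After op 1 fill(0,2,G) [62 cells changed]:
GGGGGGGG
GGGGGGGG
GGGGGGGG
GGGGGGGG
GGGGGGGG
GGGGGGGG
GGGGGGGG
GGGGGGGG
After op 2 paint(2,3,B):
GGGGGGGG
GGGGGGGG
GGGBGGGG
GGGGGGGG
GGGGGGGG
GGGGGGGG
GGGGGGGG
GGGGGGGG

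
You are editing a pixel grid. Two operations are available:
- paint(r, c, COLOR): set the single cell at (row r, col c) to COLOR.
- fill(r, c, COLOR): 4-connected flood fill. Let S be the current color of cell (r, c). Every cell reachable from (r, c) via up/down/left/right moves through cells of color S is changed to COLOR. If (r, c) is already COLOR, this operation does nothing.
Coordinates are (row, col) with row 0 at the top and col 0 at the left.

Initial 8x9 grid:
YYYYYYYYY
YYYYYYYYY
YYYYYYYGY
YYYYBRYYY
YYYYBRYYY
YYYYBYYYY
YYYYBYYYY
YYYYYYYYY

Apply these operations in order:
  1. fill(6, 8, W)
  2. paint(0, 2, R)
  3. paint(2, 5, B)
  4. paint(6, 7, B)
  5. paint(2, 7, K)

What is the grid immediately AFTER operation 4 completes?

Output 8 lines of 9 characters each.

After op 1 fill(6,8,W) [65 cells changed]:
WWWWWWWWW
WWWWWWWWW
WWWWWWWGW
WWWWBRWWW
WWWWBRWWW
WWWWBWWWW
WWWWBWWWW
WWWWWWWWW
After op 2 paint(0,2,R):
WWRWWWWWW
WWWWWWWWW
WWWWWWWGW
WWWWBRWWW
WWWWBRWWW
WWWWBWWWW
WWWWBWWWW
WWWWWWWWW
After op 3 paint(2,5,B):
WWRWWWWWW
WWWWWWWWW
WWWWWBWGW
WWWWBRWWW
WWWWBRWWW
WWWWBWWWW
WWWWBWWWW
WWWWWWWWW
After op 4 paint(6,7,B):
WWRWWWWWW
WWWWWWWWW
WWWWWBWGW
WWWWBRWWW
WWWWBRWWW
WWWWBWWWW
WWWWBWWBW
WWWWWWWWW

Answer: WWRWWWWWW
WWWWWWWWW
WWWWWBWGW
WWWWBRWWW
WWWWBRWWW
WWWWBWWWW
WWWWBWWBW
WWWWWWWWW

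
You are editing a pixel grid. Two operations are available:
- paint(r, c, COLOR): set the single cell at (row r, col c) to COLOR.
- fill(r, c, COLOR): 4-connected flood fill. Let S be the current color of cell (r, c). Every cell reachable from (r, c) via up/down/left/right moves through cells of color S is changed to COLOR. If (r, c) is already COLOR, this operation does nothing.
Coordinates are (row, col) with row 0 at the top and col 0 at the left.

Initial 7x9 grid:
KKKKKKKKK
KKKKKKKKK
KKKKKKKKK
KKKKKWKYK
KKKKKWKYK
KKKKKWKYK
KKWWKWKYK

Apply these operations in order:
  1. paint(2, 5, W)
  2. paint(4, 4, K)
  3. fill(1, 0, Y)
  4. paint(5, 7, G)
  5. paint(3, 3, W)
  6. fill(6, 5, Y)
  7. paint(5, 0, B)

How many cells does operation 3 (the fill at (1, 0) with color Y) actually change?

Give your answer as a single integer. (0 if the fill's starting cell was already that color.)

After op 1 paint(2,5,W):
KKKKKKKKK
KKKKKKKKK
KKKKKWKKK
KKKKKWKYK
KKKKKWKYK
KKKKKWKYK
KKWWKWKYK
After op 2 paint(4,4,K):
KKKKKKKKK
KKKKKKKKK
KKKKKWKKK
KKKKKWKYK
KKKKKWKYK
KKKKKWKYK
KKWWKWKYK
After op 3 fill(1,0,Y) [52 cells changed]:
YYYYYYYYY
YYYYYYYYY
YYYYYWYYY
YYYYYWYYY
YYYYYWYYY
YYYYYWYYY
YYWWYWYYY

Answer: 52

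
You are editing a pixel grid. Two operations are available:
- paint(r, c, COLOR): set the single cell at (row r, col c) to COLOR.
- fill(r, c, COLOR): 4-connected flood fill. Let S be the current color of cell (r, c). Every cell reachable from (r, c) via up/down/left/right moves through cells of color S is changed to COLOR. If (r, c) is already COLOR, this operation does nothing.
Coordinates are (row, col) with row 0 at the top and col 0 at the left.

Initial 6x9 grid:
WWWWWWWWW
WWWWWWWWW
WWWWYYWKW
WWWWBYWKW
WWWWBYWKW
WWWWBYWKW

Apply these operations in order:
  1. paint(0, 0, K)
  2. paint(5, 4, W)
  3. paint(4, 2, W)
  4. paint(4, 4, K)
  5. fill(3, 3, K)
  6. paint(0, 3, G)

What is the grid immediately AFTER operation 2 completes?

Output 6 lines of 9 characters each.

Answer: KWWWWWWWW
WWWWWWWWW
WWWWYYWKW
WWWWBYWKW
WWWWBYWKW
WWWWWYWKW

Derivation:
After op 1 paint(0,0,K):
KWWWWWWWW
WWWWWWWWW
WWWWYYWKW
WWWWBYWKW
WWWWBYWKW
WWWWBYWKW
After op 2 paint(5,4,W):
KWWWWWWWW
WWWWWWWWW
WWWWYYWKW
WWWWBYWKW
WWWWBYWKW
WWWWWYWKW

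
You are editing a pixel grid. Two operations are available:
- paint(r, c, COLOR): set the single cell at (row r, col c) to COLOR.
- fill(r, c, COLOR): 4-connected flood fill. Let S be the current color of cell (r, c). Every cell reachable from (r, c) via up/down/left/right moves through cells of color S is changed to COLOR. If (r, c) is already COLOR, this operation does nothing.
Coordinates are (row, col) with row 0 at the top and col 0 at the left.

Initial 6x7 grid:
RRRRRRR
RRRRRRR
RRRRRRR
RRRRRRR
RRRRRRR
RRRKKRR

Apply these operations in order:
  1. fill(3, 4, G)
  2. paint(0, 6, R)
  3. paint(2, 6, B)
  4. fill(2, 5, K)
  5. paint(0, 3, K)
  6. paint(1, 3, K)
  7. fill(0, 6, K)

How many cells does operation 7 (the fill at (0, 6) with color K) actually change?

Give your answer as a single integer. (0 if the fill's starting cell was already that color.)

After op 1 fill(3,4,G) [40 cells changed]:
GGGGGGG
GGGGGGG
GGGGGGG
GGGGGGG
GGGGGGG
GGGKKGG
After op 2 paint(0,6,R):
GGGGGGR
GGGGGGG
GGGGGGG
GGGGGGG
GGGGGGG
GGGKKGG
After op 3 paint(2,6,B):
GGGGGGR
GGGGGGG
GGGGGGB
GGGGGGG
GGGGGGG
GGGKKGG
After op 4 fill(2,5,K) [38 cells changed]:
KKKKKKR
KKKKKKK
KKKKKKB
KKKKKKK
KKKKKKK
KKKKKKK
After op 5 paint(0,3,K):
KKKKKKR
KKKKKKK
KKKKKKB
KKKKKKK
KKKKKKK
KKKKKKK
After op 6 paint(1,3,K):
KKKKKKR
KKKKKKK
KKKKKKB
KKKKKKK
KKKKKKK
KKKKKKK
After op 7 fill(0,6,K) [1 cells changed]:
KKKKKKK
KKKKKKK
KKKKKKB
KKKKKKK
KKKKKKK
KKKKKKK

Answer: 1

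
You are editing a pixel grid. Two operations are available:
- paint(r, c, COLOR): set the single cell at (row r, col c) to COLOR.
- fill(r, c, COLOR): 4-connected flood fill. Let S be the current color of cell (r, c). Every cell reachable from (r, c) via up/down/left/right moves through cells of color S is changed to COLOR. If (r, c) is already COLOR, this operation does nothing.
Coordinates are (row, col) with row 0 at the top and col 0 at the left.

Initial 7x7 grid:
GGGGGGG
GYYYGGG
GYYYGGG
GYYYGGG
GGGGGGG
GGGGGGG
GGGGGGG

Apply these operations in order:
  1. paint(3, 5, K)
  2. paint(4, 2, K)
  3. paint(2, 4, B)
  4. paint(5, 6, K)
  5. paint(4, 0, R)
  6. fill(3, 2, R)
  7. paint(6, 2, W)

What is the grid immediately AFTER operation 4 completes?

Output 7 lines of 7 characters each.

Answer: GGGGGGG
GYYYGGG
GYYYBGG
GYYYGKG
GGKGGGG
GGGGGGK
GGGGGGG

Derivation:
After op 1 paint(3,5,K):
GGGGGGG
GYYYGGG
GYYYGGG
GYYYGKG
GGGGGGG
GGGGGGG
GGGGGGG
After op 2 paint(4,2,K):
GGGGGGG
GYYYGGG
GYYYGGG
GYYYGKG
GGKGGGG
GGGGGGG
GGGGGGG
After op 3 paint(2,4,B):
GGGGGGG
GYYYGGG
GYYYBGG
GYYYGKG
GGKGGGG
GGGGGGG
GGGGGGG
After op 4 paint(5,6,K):
GGGGGGG
GYYYGGG
GYYYBGG
GYYYGKG
GGKGGGG
GGGGGGK
GGGGGGG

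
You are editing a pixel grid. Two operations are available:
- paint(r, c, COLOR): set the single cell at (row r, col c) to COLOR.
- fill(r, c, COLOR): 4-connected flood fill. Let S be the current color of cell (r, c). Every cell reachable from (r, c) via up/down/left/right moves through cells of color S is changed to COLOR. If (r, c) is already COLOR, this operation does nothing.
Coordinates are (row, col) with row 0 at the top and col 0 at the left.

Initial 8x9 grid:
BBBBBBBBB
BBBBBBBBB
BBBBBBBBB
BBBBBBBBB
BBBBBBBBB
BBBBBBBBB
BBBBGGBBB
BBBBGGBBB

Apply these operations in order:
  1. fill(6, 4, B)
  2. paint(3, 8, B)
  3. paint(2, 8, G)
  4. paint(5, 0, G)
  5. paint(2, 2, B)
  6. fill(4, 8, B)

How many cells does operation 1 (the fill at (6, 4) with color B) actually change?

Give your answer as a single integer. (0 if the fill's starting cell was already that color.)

Answer: 4

Derivation:
After op 1 fill(6,4,B) [4 cells changed]:
BBBBBBBBB
BBBBBBBBB
BBBBBBBBB
BBBBBBBBB
BBBBBBBBB
BBBBBBBBB
BBBBBBBBB
BBBBBBBBB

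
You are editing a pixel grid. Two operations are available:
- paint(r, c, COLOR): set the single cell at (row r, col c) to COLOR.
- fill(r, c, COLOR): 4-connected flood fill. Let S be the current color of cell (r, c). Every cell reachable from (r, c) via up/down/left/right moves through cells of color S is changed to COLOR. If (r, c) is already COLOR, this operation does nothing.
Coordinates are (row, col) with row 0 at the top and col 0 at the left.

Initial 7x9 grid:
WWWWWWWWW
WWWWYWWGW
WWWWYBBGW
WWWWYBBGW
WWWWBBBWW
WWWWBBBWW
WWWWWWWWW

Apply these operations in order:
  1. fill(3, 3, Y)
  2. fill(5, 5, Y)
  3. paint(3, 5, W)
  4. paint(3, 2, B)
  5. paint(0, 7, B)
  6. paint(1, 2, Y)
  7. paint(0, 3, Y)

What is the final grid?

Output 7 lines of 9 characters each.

Answer: YYYYYYYBY
YYYYYYYGY
YYYYYYYGY
YYBYYWYGY
YYYYYYYYY
YYYYYYYYY
YYYYYYYYY

Derivation:
After op 1 fill(3,3,Y) [47 cells changed]:
YYYYYYYYY
YYYYYYYGY
YYYYYBBGY
YYYYYBBGY
YYYYBBBYY
YYYYBBBYY
YYYYYYYYY
After op 2 fill(5,5,Y) [10 cells changed]:
YYYYYYYYY
YYYYYYYGY
YYYYYYYGY
YYYYYYYGY
YYYYYYYYY
YYYYYYYYY
YYYYYYYYY
After op 3 paint(3,5,W):
YYYYYYYYY
YYYYYYYGY
YYYYYYYGY
YYYYYWYGY
YYYYYYYYY
YYYYYYYYY
YYYYYYYYY
After op 4 paint(3,2,B):
YYYYYYYYY
YYYYYYYGY
YYYYYYYGY
YYBYYWYGY
YYYYYYYYY
YYYYYYYYY
YYYYYYYYY
After op 5 paint(0,7,B):
YYYYYYYBY
YYYYYYYGY
YYYYYYYGY
YYBYYWYGY
YYYYYYYYY
YYYYYYYYY
YYYYYYYYY
After op 6 paint(1,2,Y):
YYYYYYYBY
YYYYYYYGY
YYYYYYYGY
YYBYYWYGY
YYYYYYYYY
YYYYYYYYY
YYYYYYYYY
After op 7 paint(0,3,Y):
YYYYYYYBY
YYYYYYYGY
YYYYYYYGY
YYBYYWYGY
YYYYYYYYY
YYYYYYYYY
YYYYYYYYY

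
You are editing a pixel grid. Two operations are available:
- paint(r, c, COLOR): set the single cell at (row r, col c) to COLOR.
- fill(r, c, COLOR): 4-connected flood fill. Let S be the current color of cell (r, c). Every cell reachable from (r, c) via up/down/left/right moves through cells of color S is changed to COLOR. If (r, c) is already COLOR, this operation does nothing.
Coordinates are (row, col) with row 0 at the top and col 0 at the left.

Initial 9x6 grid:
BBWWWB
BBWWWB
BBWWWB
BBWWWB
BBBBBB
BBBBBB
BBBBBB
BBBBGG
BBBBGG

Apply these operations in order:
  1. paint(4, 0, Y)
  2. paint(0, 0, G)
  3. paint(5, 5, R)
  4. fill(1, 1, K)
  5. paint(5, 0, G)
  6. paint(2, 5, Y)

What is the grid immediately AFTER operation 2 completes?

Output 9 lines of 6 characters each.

Answer: GBWWWB
BBWWWB
BBWWWB
BBWWWB
YBBBBB
BBBBBB
BBBBBB
BBBBGG
BBBBGG

Derivation:
After op 1 paint(4,0,Y):
BBWWWB
BBWWWB
BBWWWB
BBWWWB
YBBBBB
BBBBBB
BBBBBB
BBBBGG
BBBBGG
After op 2 paint(0,0,G):
GBWWWB
BBWWWB
BBWWWB
BBWWWB
YBBBBB
BBBBBB
BBBBBB
BBBBGG
BBBBGG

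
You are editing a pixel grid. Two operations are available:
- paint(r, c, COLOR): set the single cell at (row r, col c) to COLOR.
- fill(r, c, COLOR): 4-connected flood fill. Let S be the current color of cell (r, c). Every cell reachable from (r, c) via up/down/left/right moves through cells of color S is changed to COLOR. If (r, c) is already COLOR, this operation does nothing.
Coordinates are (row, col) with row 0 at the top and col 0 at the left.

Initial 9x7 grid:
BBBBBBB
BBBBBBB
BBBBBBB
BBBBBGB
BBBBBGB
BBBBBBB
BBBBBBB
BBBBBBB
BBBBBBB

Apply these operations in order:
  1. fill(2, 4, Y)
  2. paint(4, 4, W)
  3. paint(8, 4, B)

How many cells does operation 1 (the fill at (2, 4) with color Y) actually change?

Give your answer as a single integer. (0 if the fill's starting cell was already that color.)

After op 1 fill(2,4,Y) [61 cells changed]:
YYYYYYY
YYYYYYY
YYYYYYY
YYYYYGY
YYYYYGY
YYYYYYY
YYYYYYY
YYYYYYY
YYYYYYY

Answer: 61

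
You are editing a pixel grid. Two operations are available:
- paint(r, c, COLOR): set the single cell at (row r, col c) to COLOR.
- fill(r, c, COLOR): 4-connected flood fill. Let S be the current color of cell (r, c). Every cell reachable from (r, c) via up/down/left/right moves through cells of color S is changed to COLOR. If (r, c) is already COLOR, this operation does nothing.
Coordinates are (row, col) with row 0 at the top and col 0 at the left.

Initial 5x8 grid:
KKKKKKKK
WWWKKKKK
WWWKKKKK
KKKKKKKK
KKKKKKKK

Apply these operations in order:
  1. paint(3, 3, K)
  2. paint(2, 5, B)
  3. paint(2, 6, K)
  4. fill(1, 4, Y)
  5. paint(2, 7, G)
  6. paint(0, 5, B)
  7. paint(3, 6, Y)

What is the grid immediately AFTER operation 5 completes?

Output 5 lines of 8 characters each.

Answer: YYYYYYYY
WWWYYYYY
WWWYYBYG
YYYYYYYY
YYYYYYYY

Derivation:
After op 1 paint(3,3,K):
KKKKKKKK
WWWKKKKK
WWWKKKKK
KKKKKKKK
KKKKKKKK
After op 2 paint(2,5,B):
KKKKKKKK
WWWKKKKK
WWWKKBKK
KKKKKKKK
KKKKKKKK
After op 3 paint(2,6,K):
KKKKKKKK
WWWKKKKK
WWWKKBKK
KKKKKKKK
KKKKKKKK
After op 4 fill(1,4,Y) [33 cells changed]:
YYYYYYYY
WWWYYYYY
WWWYYBYY
YYYYYYYY
YYYYYYYY
After op 5 paint(2,7,G):
YYYYYYYY
WWWYYYYY
WWWYYBYG
YYYYYYYY
YYYYYYYY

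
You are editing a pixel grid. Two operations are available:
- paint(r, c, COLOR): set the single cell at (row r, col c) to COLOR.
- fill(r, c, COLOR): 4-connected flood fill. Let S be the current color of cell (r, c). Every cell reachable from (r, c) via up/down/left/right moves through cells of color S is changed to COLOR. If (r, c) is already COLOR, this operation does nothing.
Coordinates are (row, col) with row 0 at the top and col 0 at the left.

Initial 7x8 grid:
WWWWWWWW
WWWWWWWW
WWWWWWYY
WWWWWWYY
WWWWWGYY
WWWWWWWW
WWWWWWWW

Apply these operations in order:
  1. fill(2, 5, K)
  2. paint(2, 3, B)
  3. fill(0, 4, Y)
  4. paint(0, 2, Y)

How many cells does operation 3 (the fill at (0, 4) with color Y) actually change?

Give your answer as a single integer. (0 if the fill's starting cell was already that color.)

After op 1 fill(2,5,K) [49 cells changed]:
KKKKKKKK
KKKKKKKK
KKKKKKYY
KKKKKKYY
KKKKKGYY
KKKKKKKK
KKKKKKKK
After op 2 paint(2,3,B):
KKKKKKKK
KKKKKKKK
KKKBKKYY
KKKKKKYY
KKKKKGYY
KKKKKKKK
KKKKKKKK
After op 3 fill(0,4,Y) [48 cells changed]:
YYYYYYYY
YYYYYYYY
YYYBYYYY
YYYYYYYY
YYYYYGYY
YYYYYYYY
YYYYYYYY

Answer: 48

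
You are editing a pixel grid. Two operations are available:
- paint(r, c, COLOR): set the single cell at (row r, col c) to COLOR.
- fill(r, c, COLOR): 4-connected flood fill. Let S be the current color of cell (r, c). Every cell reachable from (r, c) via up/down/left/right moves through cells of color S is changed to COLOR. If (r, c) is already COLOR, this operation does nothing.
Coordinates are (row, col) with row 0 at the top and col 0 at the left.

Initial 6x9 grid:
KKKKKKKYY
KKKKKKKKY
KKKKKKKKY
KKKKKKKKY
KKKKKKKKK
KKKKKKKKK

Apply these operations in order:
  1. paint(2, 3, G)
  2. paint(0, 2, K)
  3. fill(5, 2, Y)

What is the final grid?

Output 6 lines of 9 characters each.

Answer: YYYYYYYYY
YYYYYYYYY
YYYGYYYYY
YYYYYYYYY
YYYYYYYYY
YYYYYYYYY

Derivation:
After op 1 paint(2,3,G):
KKKKKKKYY
KKKKKKKKY
KKKGKKKKY
KKKKKKKKY
KKKKKKKKK
KKKKKKKKK
After op 2 paint(0,2,K):
KKKKKKKYY
KKKKKKKKY
KKKGKKKKY
KKKKKKKKY
KKKKKKKKK
KKKKKKKKK
After op 3 fill(5,2,Y) [48 cells changed]:
YYYYYYYYY
YYYYYYYYY
YYYGYYYYY
YYYYYYYYY
YYYYYYYYY
YYYYYYYYY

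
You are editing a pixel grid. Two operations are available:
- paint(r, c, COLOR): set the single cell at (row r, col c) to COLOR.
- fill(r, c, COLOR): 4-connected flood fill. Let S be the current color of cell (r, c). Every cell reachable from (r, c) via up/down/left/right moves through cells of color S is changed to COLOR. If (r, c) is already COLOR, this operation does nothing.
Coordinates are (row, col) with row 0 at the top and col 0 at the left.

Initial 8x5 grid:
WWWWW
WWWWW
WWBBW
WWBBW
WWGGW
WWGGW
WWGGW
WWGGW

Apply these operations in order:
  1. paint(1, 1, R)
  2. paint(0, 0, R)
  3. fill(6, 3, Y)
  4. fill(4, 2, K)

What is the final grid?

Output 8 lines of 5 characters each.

Answer: RWWWW
WRWWW
WWBBW
WWBBW
WWKKW
WWKKW
WWKKW
WWKKW

Derivation:
After op 1 paint(1,1,R):
WWWWW
WRWWW
WWBBW
WWBBW
WWGGW
WWGGW
WWGGW
WWGGW
After op 2 paint(0,0,R):
RWWWW
WRWWW
WWBBW
WWBBW
WWGGW
WWGGW
WWGGW
WWGGW
After op 3 fill(6,3,Y) [8 cells changed]:
RWWWW
WRWWW
WWBBW
WWBBW
WWYYW
WWYYW
WWYYW
WWYYW
After op 4 fill(4,2,K) [8 cells changed]:
RWWWW
WRWWW
WWBBW
WWBBW
WWKKW
WWKKW
WWKKW
WWKKW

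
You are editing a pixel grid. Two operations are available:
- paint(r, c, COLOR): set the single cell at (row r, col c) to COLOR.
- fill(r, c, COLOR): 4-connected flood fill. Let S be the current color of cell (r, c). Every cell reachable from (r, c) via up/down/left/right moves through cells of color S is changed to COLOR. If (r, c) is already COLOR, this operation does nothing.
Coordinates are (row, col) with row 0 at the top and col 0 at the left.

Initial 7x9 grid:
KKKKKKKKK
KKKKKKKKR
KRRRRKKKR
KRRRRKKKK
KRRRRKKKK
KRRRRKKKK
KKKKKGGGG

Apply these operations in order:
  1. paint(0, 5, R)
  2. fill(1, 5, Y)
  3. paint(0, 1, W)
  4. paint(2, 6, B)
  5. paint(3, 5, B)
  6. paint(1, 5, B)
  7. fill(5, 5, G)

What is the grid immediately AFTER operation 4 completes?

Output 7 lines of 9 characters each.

After op 1 paint(0,5,R):
KKKKKRKKK
KKKKKKKKR
KRRRRKKKR
KRRRRKKKK
KRRRRKKKK
KRRRRKKKK
KKKKKGGGG
After op 2 fill(1,5,Y) [40 cells changed]:
YYYYYRYYY
YYYYYYYYR
YRRRRYYYR
YRRRRYYYY
YRRRRYYYY
YRRRRYYYY
YYYYYGGGG
After op 3 paint(0,1,W):
YWYYYRYYY
YYYYYYYYR
YRRRRYYYR
YRRRRYYYY
YRRRRYYYY
YRRRRYYYY
YYYYYGGGG
After op 4 paint(2,6,B):
YWYYYRYYY
YYYYYYYYR
YRRRRYBYR
YRRRRYYYY
YRRRRYYYY
YRRRRYYYY
YYYYYGGGG

Answer: YWYYYRYYY
YYYYYYYYR
YRRRRYBYR
YRRRRYYYY
YRRRRYYYY
YRRRRYYYY
YYYYYGGGG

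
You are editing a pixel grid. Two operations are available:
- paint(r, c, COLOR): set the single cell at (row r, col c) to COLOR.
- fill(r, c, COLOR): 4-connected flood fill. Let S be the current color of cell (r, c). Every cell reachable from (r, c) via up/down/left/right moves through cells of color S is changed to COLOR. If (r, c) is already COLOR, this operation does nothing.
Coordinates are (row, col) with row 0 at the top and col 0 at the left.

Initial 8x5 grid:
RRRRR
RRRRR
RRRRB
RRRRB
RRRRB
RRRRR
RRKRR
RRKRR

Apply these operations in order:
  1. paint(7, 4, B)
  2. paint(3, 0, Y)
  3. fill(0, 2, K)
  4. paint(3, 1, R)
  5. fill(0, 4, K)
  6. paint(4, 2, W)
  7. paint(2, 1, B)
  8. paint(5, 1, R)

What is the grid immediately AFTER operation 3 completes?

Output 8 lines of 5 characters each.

Answer: KKKKK
KKKKK
KKKKB
YKKKB
KKKKB
KKKKK
KKKKK
KKKKB

Derivation:
After op 1 paint(7,4,B):
RRRRR
RRRRR
RRRRB
RRRRB
RRRRB
RRRRR
RRKRR
RRKRB
After op 2 paint(3,0,Y):
RRRRR
RRRRR
RRRRB
YRRRB
RRRRB
RRRRR
RRKRR
RRKRB
After op 3 fill(0,2,K) [33 cells changed]:
KKKKK
KKKKK
KKKKB
YKKKB
KKKKB
KKKKK
KKKKK
KKKKB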